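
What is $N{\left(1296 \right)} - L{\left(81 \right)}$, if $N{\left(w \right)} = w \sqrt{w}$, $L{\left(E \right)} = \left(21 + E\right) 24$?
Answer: $44208$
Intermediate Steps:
$L{\left(E \right)} = 504 + 24 E$
$N{\left(w \right)} = w^{\frac{3}{2}}$
$N{\left(1296 \right)} - L{\left(81 \right)} = 1296^{\frac{3}{2}} - \left(504 + 24 \cdot 81\right) = 46656 - \left(504 + 1944\right) = 46656 - 2448 = 44208$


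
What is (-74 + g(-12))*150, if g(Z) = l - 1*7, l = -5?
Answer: -12900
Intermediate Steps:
g(Z) = -12 (g(Z) = -5 - 1*7 = -5 - 7 = -12)
(-74 + g(-12))*150 = (-74 - 12)*150 = -86*150 = -12900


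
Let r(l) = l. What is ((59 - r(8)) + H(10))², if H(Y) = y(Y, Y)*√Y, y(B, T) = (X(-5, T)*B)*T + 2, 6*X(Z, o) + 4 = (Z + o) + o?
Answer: 3114769/9 + 18904*√10 ≈ 4.0587e+5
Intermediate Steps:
X(Z, o) = -⅔ + o/3 + Z/6 (X(Z, o) = -⅔ + ((Z + o) + o)/6 = -⅔ + (Z + 2*o)/6 = -⅔ + (o/3 + Z/6) = -⅔ + o/3 + Z/6)
y(B, T) = 2 + B*T*(-3/2 + T/3) (y(B, T) = ((-⅔ + T/3 + (⅙)*(-5))*B)*T + 2 = ((-⅔ + T/3 - ⅚)*B)*T + 2 = ((-3/2 + T/3)*B)*T + 2 = (B*(-3/2 + T/3))*T + 2 = B*T*(-3/2 + T/3) + 2 = 2 + B*T*(-3/2 + T/3))
H(Y) = √Y*(2 + Y²*(-9 + 2*Y)/6) (H(Y) = (2 + Y*Y*(-9 + 2*Y)/6)*√Y = (2 + Y²*(-9 + 2*Y)/6)*√Y = √Y*(2 + Y²*(-9 + 2*Y)/6))
((59 - r(8)) + H(10))² = ((59 - 1*8) + √10*(12 + 10²*(-9 + 2*10))/6)² = ((59 - 8) + √10*(12 + 100*(-9 + 20))/6)² = (51 + √10*(12 + 100*11)/6)² = (51 + √10*(12 + 1100)/6)² = (51 + (⅙)*√10*1112)² = (51 + 556*√10/3)²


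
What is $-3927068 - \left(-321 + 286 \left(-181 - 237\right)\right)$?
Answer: $-3807199$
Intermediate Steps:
$-3927068 - \left(-321 + 286 \left(-181 - 237\right)\right) = -3927068 + \left(321 - -119548\right) = -3927068 + \left(321 + 119548\right) = -3927068 + 119869 = -3807199$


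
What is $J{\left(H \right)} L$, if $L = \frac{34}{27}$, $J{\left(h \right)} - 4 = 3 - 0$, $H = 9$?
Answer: $\frac{238}{27} \approx 8.8148$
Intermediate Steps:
$J{\left(h \right)} = 7$ ($J{\left(h \right)} = 4 + \left(3 - 0\right) = 4 + \left(3 + 0\right) = 4 + 3 = 7$)
$L = \frac{34}{27}$ ($L = 34 \cdot \frac{1}{27} = \frac{34}{27} \approx 1.2593$)
$J{\left(H \right)} L = 7 \cdot \frac{34}{27} = \frac{238}{27}$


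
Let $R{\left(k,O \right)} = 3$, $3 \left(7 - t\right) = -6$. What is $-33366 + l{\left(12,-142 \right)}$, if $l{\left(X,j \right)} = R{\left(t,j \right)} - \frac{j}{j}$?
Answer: $-33364$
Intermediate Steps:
$t = 9$ ($t = 7 - -2 = 7 + 2 = 9$)
$l{\left(X,j \right)} = 2$ ($l{\left(X,j \right)} = 3 - \frac{j}{j} = 3 - 1 = 2$)
$-33366 + l{\left(12,-142 \right)} = -33366 + 2 = -33364$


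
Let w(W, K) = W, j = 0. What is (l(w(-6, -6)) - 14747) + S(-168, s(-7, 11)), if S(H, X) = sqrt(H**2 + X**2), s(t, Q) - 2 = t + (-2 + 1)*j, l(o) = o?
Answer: -14753 + sqrt(28249) ≈ -14585.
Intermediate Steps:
s(t, Q) = 2 + t (s(t, Q) = 2 + (t + (-2 + 1)*0) = 2 + (t - 1*0) = 2 + (t + 0) = 2 + t)
(l(w(-6, -6)) - 14747) + S(-168, s(-7, 11)) = (-6 - 14747) + sqrt((-168)**2 + (2 - 7)**2) = -14753 + sqrt(28224 + (-5)**2) = -14753 + sqrt(28224 + 25) = -14753 + sqrt(28249)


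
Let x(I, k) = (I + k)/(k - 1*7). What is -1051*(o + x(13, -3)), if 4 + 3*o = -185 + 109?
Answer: 87233/3 ≈ 29078.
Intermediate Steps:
o = -80/3 (o = -4/3 + (-185 + 109)/3 = -4/3 + (⅓)*(-76) = -4/3 - 76/3 = -80/3 ≈ -26.667)
x(I, k) = (I + k)/(-7 + k) (x(I, k) = (I + k)/(k - 7) = (I + k)/(-7 + k))
-1051*(o + x(13, -3)) = -1051*(-80/3 + (13 - 3)/(-7 - 3)) = -1051*(-80/3 + 10/(-10)) = -1051*(-80/3 - ⅒*10) = -1051*(-80/3 - 1) = -1051*(-83/3) = 87233/3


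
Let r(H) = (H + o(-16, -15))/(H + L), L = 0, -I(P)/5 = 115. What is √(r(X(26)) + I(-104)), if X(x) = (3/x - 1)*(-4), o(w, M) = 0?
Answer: I*√574 ≈ 23.958*I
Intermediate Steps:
I(P) = -575 (I(P) = -5*115 = -575)
X(x) = 4 - 12/x (X(x) = (-1 + 3/x)*(-4) = 4 - 12/x)
r(H) = 1 (r(H) = (H + 0)/(H + 0) = H/H = 1)
√(r(X(26)) + I(-104)) = √(1 - 575) = √(-574) = I*√574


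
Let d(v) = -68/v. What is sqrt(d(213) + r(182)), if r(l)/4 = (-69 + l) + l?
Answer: 14*sqrt(273066)/213 ≈ 34.346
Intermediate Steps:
r(l) = -276 + 8*l (r(l) = 4*((-69 + l) + l) = 4*(-69 + 2*l) = -276 + 8*l)
sqrt(d(213) + r(182)) = sqrt(-68/213 + (-276 + 8*182)) = sqrt(-68*1/213 + (-276 + 1456)) = sqrt(-68/213 + 1180) = sqrt(251272/213) = 14*sqrt(273066)/213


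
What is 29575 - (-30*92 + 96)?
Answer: 32239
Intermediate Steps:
29575 - (-30*92 + 96) = 29575 - (-2760 + 96) = 29575 - 1*(-2664) = 29575 + 2664 = 32239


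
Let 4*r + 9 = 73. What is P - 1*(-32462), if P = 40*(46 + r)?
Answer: 34942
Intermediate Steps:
r = 16 (r = -9/4 + (¼)*73 = -9/4 + 73/4 = 16)
P = 2480 (P = 40*(46 + 16) = 40*62 = 2480)
P - 1*(-32462) = 2480 - 1*(-32462) = 2480 + 32462 = 34942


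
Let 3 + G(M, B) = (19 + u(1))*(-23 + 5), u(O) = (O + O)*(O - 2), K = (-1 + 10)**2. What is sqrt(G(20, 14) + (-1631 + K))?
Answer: 13*I*sqrt(11) ≈ 43.116*I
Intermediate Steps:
K = 81 (K = 9**2 = 81)
u(O) = 2*O*(-2 + O) (u(O) = (2*O)*(-2 + O) = 2*O*(-2 + O))
G(M, B) = -309 (G(M, B) = -3 + (19 + 2*1*(-2 + 1))*(-23 + 5) = -3 + (19 + 2*1*(-1))*(-18) = -3 + (19 - 2)*(-18) = -3 + 17*(-18) = -3 - 306 = -309)
sqrt(G(20, 14) + (-1631 + K)) = sqrt(-309 + (-1631 + 81)) = sqrt(-309 - 1550) = sqrt(-1859) = 13*I*sqrt(11)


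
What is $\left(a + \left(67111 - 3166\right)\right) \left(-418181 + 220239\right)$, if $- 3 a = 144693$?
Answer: $-3110460588$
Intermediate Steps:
$a = -48231$ ($a = \left(- \frac{1}{3}\right) 144693 = -48231$)
$\left(a + \left(67111 - 3166\right)\right) \left(-418181 + 220239\right) = \left(-48231 + \left(67111 - 3166\right)\right) \left(-418181 + 220239\right) = \left(-48231 + 63945\right) \left(-197942\right) = 15714 \left(-197942\right) = -3110460588$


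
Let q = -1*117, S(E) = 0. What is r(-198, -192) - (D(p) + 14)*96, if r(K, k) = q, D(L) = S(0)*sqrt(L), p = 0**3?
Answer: -1461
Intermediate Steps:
p = 0
q = -117
D(L) = 0 (D(L) = 0*sqrt(L) = 0)
r(K, k) = -117
r(-198, -192) - (D(p) + 14)*96 = -117 - (0 + 14)*96 = -117 - 14*96 = -117 - 1*1344 = -117 - 1344 = -1461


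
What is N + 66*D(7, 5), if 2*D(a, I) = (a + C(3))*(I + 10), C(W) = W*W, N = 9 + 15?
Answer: 7944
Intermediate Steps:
N = 24
C(W) = W²
D(a, I) = (9 + a)*(10 + I)/2 (D(a, I) = ((a + 3²)*(I + 10))/2 = ((a + 9)*(10 + I))/2 = ((9 + a)*(10 + I))/2 = (9 + a)*(10 + I)/2)
N + 66*D(7, 5) = 24 + 66*(45 + 5*7 + (9/2)*5 + (½)*5*7) = 24 + 66*(45 + 35 + 45/2 + 35/2) = 24 + 66*120 = 24 + 7920 = 7944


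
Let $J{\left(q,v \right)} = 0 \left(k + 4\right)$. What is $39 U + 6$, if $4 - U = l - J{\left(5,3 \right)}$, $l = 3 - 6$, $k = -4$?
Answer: $279$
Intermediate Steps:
$J{\left(q,v \right)} = 0$ ($J{\left(q,v \right)} = 0 \left(-4 + 4\right) = 0 \cdot 0 = 0$)
$l = -3$
$U = 7$ ($U = 4 - \left(-3 - 0\right) = 4 - \left(-3 + 0\right) = 4 - -3 = 4 + 3 = 7$)
$39 U + 6 = 39 \cdot 7 + 6 = 273 + 6 = 279$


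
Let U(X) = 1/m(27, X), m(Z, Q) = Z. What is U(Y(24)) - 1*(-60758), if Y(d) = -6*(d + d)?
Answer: 1640467/27 ≈ 60758.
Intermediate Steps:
Y(d) = -12*d
U(X) = 1/27
U(Y(24)) - 1*(-60758) = 1/27 - 1*(-60758) = 1/27 + 60758 = 1640467/27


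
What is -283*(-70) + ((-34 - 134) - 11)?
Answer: 19631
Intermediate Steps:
-283*(-70) + ((-34 - 134) - 11) = 19810 + (-168 - 11) = 19810 - 179 = 19631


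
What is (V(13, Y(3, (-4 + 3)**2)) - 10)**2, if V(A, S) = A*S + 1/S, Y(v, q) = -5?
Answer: 141376/25 ≈ 5655.0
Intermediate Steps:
V(A, S) = 1/S + A*S
(V(13, Y(3, (-4 + 3)**2)) - 10)**2 = ((1/(-5) + 13*(-5)) - 10)**2 = ((-1/5 - 65) - 10)**2 = (-326/5 - 10)**2 = (-376/5)**2 = 141376/25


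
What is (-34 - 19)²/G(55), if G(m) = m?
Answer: 2809/55 ≈ 51.073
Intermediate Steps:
(-34 - 19)²/G(55) = (-34 - 19)²/55 = (-53)²*(1/55) = 2809*(1/55) = 2809/55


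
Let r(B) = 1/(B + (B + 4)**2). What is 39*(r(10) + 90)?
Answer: 723099/206 ≈ 3510.2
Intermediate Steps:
r(B) = 1/(B + (4 + B)**2)
39*(r(10) + 90) = 39*(1/(10 + (4 + 10)**2) + 90) = 39*(1/(10 + 14**2) + 90) = 39*(1/(10 + 196) + 90) = 39*(1/206 + 90) = 39*(18541/206) = 723099/206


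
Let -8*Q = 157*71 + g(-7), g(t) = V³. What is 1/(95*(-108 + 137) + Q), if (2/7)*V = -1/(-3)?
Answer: 1728/2352545 ≈ 0.00073452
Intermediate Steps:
V = 7/6 (V = 7*(-1/(-3))/2 = 7*(-1*(-⅓))/2 = (7/2)*(⅓) = 7/6 ≈ 1.1667)
g(t) = 343/216 (g(t) = (7/6)³ = 343/216)
Q = -2408095/1728 (Q = -(157*71 + 343/216)/8 = -(11147 + 343/216)/8 = -⅛*2408095/216 = -2408095/1728 ≈ -1393.6)
1/(95*(-108 + 137) + Q) = 1/(95*(-108 + 137) - 2408095/1728) = 1/(95*29 - 2408095/1728) = 1/(2755 - 2408095/1728) = 1/(2352545/1728) = 1728/2352545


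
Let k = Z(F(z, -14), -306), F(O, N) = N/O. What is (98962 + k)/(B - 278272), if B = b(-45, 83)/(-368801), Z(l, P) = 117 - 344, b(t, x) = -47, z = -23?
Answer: -7282713347/20525398365 ≈ -0.35481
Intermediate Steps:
Z(l, P) = -227
B = 47/368801 (B = -47/(-368801) = -47*(-1/368801) = 47/368801 ≈ 0.00012744)
k = -227
(98962 + k)/(B - 278272) = (98962 - 227)/(47/368801 - 278272) = 98735/(-102626991825/368801) = 98735*(-368801/102626991825) = -7282713347/20525398365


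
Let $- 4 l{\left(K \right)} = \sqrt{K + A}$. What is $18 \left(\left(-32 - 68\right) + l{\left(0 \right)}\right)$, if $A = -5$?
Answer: $-1800 - \frac{9 i \sqrt{5}}{2} \approx -1800.0 - 10.062 i$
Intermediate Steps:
$l{\left(K \right)} = - \frac{\sqrt{-5 + K}}{4}$ ($l{\left(K \right)} = - \frac{\sqrt{K - 5}}{4} = - \frac{\sqrt{-5 + K}}{4}$)
$18 \left(\left(-32 - 68\right) + l{\left(0 \right)}\right) = 18 \left(\left(-32 - 68\right) - \frac{\sqrt{-5 + 0}}{4}\right) = 18 \left(\left(-32 - 68\right) - \frac{\sqrt{-5}}{4}\right) = 18 \left(-100 - \frac{i \sqrt{5}}{4}\right) = -1800 - \frac{9 i \sqrt{5}}{2}$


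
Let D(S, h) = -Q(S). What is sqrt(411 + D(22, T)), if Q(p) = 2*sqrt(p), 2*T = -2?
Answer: sqrt(411 - 2*sqrt(22)) ≈ 20.040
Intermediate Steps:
T = -1 (T = (1/2)*(-2) = -1)
D(S, h) = -2*sqrt(S)
sqrt(411 + D(22, T)) = sqrt(411 - 2*sqrt(22))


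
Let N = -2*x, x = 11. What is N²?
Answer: 484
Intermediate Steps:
N = -22 (N = -2*11 = -22)
N² = (-22)² = 484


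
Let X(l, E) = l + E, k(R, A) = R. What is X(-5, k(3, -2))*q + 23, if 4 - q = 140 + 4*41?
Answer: 623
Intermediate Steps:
q = -300 (q = 4 - (140 + 4*41) = 4 - (140 + 164) = 4 - 1*304 = 4 - 304 = -300)
X(l, E) = E + l
X(-5, k(3, -2))*q + 23 = (3 - 5)*(-300) + 23 = -2*(-300) + 23 = 600 + 23 = 623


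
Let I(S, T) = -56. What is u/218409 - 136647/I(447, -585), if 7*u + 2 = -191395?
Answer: 9947801149/4076968 ≈ 2440.0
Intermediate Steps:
u = -191397/7 (u = -2/7 + (1/7)*(-191395) = -2/7 - 191395/7 = -191397/7 ≈ -27342.)
u/218409 - 136647/I(447, -585) = -191397/7/218409 - 136647/(-56) = -191397/7*1/218409 - 136647*(-1/56) = -63799/509621 + 19521/8 = 9947801149/4076968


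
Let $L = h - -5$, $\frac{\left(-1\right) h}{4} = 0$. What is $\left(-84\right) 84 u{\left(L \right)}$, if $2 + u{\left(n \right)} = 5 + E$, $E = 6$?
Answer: $-63504$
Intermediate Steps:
$h = 0$ ($h = \left(-4\right) 0 = 0$)
$L = 5$ ($L = 0 - -5 = 0 + 5 = 5$)
$u{\left(n \right)} = 9$ ($u{\left(n \right)} = -2 + \left(5 + 6\right) = -2 + 11 = 9$)
$\left(-84\right) 84 u{\left(L \right)} = \left(-84\right) 84 \cdot 9 = \left(-7056\right) 9 = -63504$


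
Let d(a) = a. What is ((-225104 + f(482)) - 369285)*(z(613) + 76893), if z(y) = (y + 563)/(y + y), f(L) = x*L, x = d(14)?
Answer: -27699044413077/613 ≈ -4.5186e+10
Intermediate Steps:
x = 14
f(L) = 14*L
z(y) = (563 + y)/(2*y) (z(y) = (563 + y)/((2*y)) = (563 + y)*(1/(2*y)) = (563 + y)/(2*y))
((-225104 + f(482)) - 369285)*(z(613) + 76893) = ((-225104 + 14*482) - 369285)*((½)*(563 + 613)/613 + 76893) = ((-225104 + 6748) - 369285)*((½)*(1/613)*1176 + 76893) = (-218356 - 369285)*(588/613 + 76893) = -587641*47135997/613 = -27699044413077/613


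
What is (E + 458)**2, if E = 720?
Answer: 1387684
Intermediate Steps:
(E + 458)**2 = (720 + 458)**2 = 1178**2 = 1387684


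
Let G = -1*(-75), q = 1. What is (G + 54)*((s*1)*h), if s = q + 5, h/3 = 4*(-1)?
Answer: -9288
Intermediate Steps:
G = 75
h = -12 (h = 3*(4*(-1)) = 3*(-4) = -12)
s = 6 (s = 1 + 5 = 6)
(G + 54)*((s*1)*h) = (75 + 54)*((6*1)*(-12)) = 129*(6*(-12)) = 129*(-72) = -9288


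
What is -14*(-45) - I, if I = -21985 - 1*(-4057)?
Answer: 18558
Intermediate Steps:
I = -17928 (I = -21985 + 4057 = -17928)
-14*(-45) - I = -14*(-45) - 1*(-17928) = 630 + 17928 = 18558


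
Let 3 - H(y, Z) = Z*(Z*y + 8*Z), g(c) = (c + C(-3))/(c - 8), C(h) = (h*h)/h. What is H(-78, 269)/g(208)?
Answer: 202610920/41 ≈ 4.9417e+6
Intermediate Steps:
C(h) = h (C(h) = h²/h = h)
g(c) = (-3 + c)/(-8 + c) (g(c) = (c - 3)/(c - 8) = (-3 + c)/(-8 + c))
H(y, Z) = 3 - Z*(8*Z + Z*y) (H(y, Z) = 3 - Z*(Z*y + 8*Z) = 3 - Z*(8*Z + Z*y))
H(-78, 269)/g(208) = (3 - 8*269² - 1*(-78)*269²)/(((-3 + 208)/(-8 + 208))) = (3 - 8*72361 - 1*(-78)*72361)/((205/200)) = (3 - 578888 + 5644158)/(((1/200)*205)) = 5065273/(41/40) = 5065273*(40/41) = 202610920/41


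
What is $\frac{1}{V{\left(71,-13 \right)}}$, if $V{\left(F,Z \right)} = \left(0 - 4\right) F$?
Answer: $- \frac{1}{284} \approx -0.0035211$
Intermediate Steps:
$V{\left(F,Z \right)} = - 4 F$
$\frac{1}{V{\left(71,-13 \right)}} = \frac{1}{\left(-4\right) 71} = \frac{1}{-284} = - \frac{1}{284}$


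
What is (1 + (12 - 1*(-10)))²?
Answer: 529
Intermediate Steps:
(1 + (12 - 1*(-10)))² = (1 + (12 + 10))² = (1 + 22)² = 23² = 529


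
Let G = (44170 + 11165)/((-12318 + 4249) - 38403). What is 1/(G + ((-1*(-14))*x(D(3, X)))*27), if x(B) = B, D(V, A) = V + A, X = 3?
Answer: 46472/105343161 ≈ 0.00044115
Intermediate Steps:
D(V, A) = A + V
G = -55335/46472 (G = 55335/(-8069 - 38403) = 55335/(-46472) = 55335*(-1/46472) = -55335/46472 ≈ -1.1907)
1/(G + ((-1*(-14))*x(D(3, X)))*27) = 1/(-55335/46472 + ((-1*(-14))*(3 + 3))*27) = 1/(-55335/46472 + (14*6)*27) = 1/(-55335/46472 + 84*27) = 1/(-55335/46472 + 2268) = 1/(105343161/46472) = 46472/105343161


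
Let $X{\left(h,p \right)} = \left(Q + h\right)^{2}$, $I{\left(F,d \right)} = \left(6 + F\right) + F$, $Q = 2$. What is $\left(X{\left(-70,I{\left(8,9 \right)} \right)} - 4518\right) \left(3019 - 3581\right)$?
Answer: $-59572$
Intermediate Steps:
$I{\left(F,d \right)} = 6 + 2 F$
$X{\left(h,p \right)} = \left(2 + h\right)^{2}$
$\left(X{\left(-70,I{\left(8,9 \right)} \right)} - 4518\right) \left(3019 - 3581\right) = \left(\left(2 - 70\right)^{2} - 4518\right) \left(3019 - 3581\right) = \left(\left(-68\right)^{2} - 4518\right) \left(-562\right) = \left(4624 - 4518\right) \left(-562\right) = 106 \left(-562\right) = -59572$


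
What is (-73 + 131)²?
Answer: 3364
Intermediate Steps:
(-73 + 131)² = 58² = 3364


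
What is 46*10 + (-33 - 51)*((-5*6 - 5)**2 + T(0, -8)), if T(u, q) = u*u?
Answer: -102440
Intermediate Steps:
T(u, q) = u**2
46*10 + (-33 - 51)*((-5*6 - 5)**2 + T(0, -8)) = 46*10 + (-33 - 51)*((-5*6 - 5)**2 + 0**2) = 460 - 84*((-30 - 5)**2 + 0) = 460 - 84*((-35)**2 + 0) = 460 - 84*(1225 + 0) = 460 - 84*1225 = 460 - 102900 = -102440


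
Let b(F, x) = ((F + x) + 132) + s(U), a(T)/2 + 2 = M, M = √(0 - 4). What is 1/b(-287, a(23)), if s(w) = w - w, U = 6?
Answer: -159/25297 - 4*I/25297 ≈ -0.0062853 - 0.00015812*I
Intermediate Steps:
M = 2*I (M = √(-4) = 2*I ≈ 2.0*I)
s(w) = 0
a(T) = -4 + 4*I (a(T) = -4 + 2*(2*I) = -4 + 4*I)
b(F, x) = 132 + F + x (b(F, x) = ((F + x) + 132) + 0 = (132 + F + x) + 0 = 132 + F + x)
1/b(-287, a(23)) = 1/(132 - 287 + (-4 + 4*I)) = 1/(-159 + 4*I) = (-159 - 4*I)/25297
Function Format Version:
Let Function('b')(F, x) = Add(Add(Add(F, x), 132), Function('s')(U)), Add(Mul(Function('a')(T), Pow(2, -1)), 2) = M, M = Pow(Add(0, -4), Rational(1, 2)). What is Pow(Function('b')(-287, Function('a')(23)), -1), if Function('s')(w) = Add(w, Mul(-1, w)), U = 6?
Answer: Add(Rational(-159, 25297), Mul(Rational(-4, 25297), I)) ≈ Add(-0.0062853, Mul(-0.00015812, I))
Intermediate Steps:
M = Mul(2, I) (M = Pow(-4, Rational(1, 2)) = Mul(2, I) ≈ Mul(2.0000, I))
Function('s')(w) = 0
Function('a')(T) = Add(-4, Mul(4, I)) (Function('a')(T) = Add(-4, Mul(2, Mul(2, I))) = Add(-4, Mul(4, I)))
Function('b')(F, x) = Add(132, F, x) (Function('b')(F, x) = Add(Add(Add(F, x), 132), 0) = Add(Add(132, F, x), 0) = Add(132, F, x))
Pow(Function('b')(-287, Function('a')(23)), -1) = Pow(Add(132, -287, Add(-4, Mul(4, I))), -1) = Pow(Add(-159, Mul(4, I)), -1) = Mul(Rational(1, 25297), Add(-159, Mul(-4, I)))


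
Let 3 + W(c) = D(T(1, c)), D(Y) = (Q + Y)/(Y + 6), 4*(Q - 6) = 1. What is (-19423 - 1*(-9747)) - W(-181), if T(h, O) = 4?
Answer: -386961/40 ≈ -9674.0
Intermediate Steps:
Q = 25/4 (Q = 6 + (¼)*1 = 6 + ¼ = 25/4 ≈ 6.2500)
D(Y) = (25/4 + Y)/(6 + Y) (D(Y) = (25/4 + Y)/(Y + 6) = (25/4 + Y)/(6 + Y))
W(c) = -79/40 (W(c) = -3 + (25/4 + 4)/(6 + 4) = -3 + (41/4)/10 = -3 + (⅒)*(41/4) = -3 + 41/40 = -79/40)
(-19423 - 1*(-9747)) - W(-181) = (-19423 - 1*(-9747)) - 1*(-79/40) = (-19423 + 9747) + 79/40 = -9676 + 79/40 = -386961/40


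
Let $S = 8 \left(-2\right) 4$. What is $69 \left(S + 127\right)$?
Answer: $4347$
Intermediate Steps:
$S = -64$ ($S = \left(-16\right) 4 = -64$)
$69 \left(S + 127\right) = 69 \left(-64 + 127\right) = 69 \cdot 63 = 4347$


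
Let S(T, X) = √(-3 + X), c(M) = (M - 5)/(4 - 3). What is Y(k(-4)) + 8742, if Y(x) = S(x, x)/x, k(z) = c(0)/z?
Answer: 8742 + 2*I*√7/5 ≈ 8742.0 + 1.0583*I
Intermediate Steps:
c(M) = -5 + M (c(M) = (-5 + M)/1 = (-5 + M)*1 = -5 + M)
k(z) = -5/z (k(z) = (-5 + 0)/z = -5/z)
Y(x) = √(-3 + x)/x
Y(k(-4)) + 8742 = √(-3 - 5/(-4))/((-5/(-4))) + 8742 = √(-3 - 5*(-¼))/((-5*(-¼))) + 8742 = √(-3 + 5/4)/(5/4) + 8742 = 4*√(-7/4)/5 + 8742 = 4*(I*√7/2)/5 + 8742 = 2*I*√7/5 + 8742 = 8742 + 2*I*√7/5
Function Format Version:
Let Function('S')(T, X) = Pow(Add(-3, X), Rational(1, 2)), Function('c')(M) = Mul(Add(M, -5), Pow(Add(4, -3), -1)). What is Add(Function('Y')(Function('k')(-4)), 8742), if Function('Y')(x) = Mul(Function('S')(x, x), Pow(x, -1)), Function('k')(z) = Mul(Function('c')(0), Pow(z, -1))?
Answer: Add(8742, Mul(Rational(2, 5), I, Pow(7, Rational(1, 2)))) ≈ Add(8742.0, Mul(1.0583, I))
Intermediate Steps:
Function('c')(M) = Add(-5, M) (Function('c')(M) = Mul(Add(-5, M), Pow(1, -1)) = Mul(Add(-5, M), 1) = Add(-5, M))
Function('k')(z) = Mul(-5, Pow(z, -1)) (Function('k')(z) = Mul(Add(-5, 0), Pow(z, -1)) = Mul(-5, Pow(z, -1)))
Function('Y')(x) = Mul(Pow(x, -1), Pow(Add(-3, x), Rational(1, 2))) (Function('Y')(x) = Mul(Pow(Add(-3, x), Rational(1, 2)), Pow(x, -1)) = Mul(Pow(x, -1), Pow(Add(-3, x), Rational(1, 2))))
Add(Function('Y')(Function('k')(-4)), 8742) = Add(Mul(Pow(Mul(-5, Pow(-4, -1)), -1), Pow(Add(-3, Mul(-5, Pow(-4, -1))), Rational(1, 2))), 8742) = Add(Mul(Pow(Mul(-5, Rational(-1, 4)), -1), Pow(Add(-3, Mul(-5, Rational(-1, 4))), Rational(1, 2))), 8742) = Add(Mul(Pow(Rational(5, 4), -1), Pow(Add(-3, Rational(5, 4)), Rational(1, 2))), 8742) = Add(Mul(Rational(4, 5), Pow(Rational(-7, 4), Rational(1, 2))), 8742) = Add(Mul(Rational(4, 5), Mul(Rational(1, 2), I, Pow(7, Rational(1, 2)))), 8742) = Add(Mul(Rational(2, 5), I, Pow(7, Rational(1, 2))), 8742) = Add(8742, Mul(Rational(2, 5), I, Pow(7, Rational(1, 2))))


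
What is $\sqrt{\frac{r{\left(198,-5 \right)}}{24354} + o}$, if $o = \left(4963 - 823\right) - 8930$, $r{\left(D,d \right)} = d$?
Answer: $\frac{i \sqrt{315670229490}}{8118} \approx 69.21 i$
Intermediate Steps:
$o = -4790$ ($o = 4140 - 8930 = -4790$)
$\sqrt{\frac{r{\left(198,-5 \right)}}{24354} + o} = \sqrt{- \frac{5}{24354} - 4790} = \sqrt{- \frac{116655665}{24354}} = \frac{i \sqrt{315670229490}}{8118}$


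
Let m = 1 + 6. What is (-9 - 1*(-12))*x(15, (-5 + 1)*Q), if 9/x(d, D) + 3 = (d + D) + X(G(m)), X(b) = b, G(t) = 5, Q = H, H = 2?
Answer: 3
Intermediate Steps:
Q = 2
m = 7
x(d, D) = 9/(2 + D + d) (x(d, D) = 9/(-3 + ((d + D) + 5)) = 9/(-3 + ((D + d) + 5)) = 9/(-3 + (5 + D + d)) = 9/(2 + D + d))
(-9 - 1*(-12))*x(15, (-5 + 1)*Q) = (-9 - 1*(-12))*(9/(2 + (-5 + 1)*2 + 15)) = (-9 + 12)*(9/(2 - 4*2 + 15)) = 3*(9/(2 - 8 + 15)) = 3*(9/9) = 3*(9*(⅑)) = 3*1 = 3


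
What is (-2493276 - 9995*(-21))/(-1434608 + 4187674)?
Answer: -2283381/2753066 ≈ -0.82940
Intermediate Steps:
(-2493276 - 9995*(-21))/(-1434608 + 4187674) = (-2493276 + 209895)/2753066 = -2283381*1/2753066 = -2283381/2753066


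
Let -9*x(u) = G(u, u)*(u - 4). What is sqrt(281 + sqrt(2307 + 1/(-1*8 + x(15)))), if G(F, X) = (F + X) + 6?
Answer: sqrt(189956 + 26*sqrt(1559519))/26 ≈ 18.139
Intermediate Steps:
G(F, X) = 6 + F + X
x(u) = -(-4 + u)*(6 + 2*u)/9 (x(u) = -(6 + u + u)*(u - 4)/9 = -(6 + 2*u)*(-4 + u)/9 = -(-4 + u)*(6 + 2*u)/9)
sqrt(281 + sqrt(2307 + 1/(-1*8 + x(15)))) = sqrt(281 + sqrt(2307 + 1/(-1*8 - 2*(-4 + 15)*(3 + 15)/9))) = sqrt(281 + sqrt(2307 + 1/(-8 - 2/9*11*18))) = sqrt(281 + sqrt(2307 + 1/(-8 - 44))) = sqrt(281 + sqrt(2307 + 1/(-52))) = sqrt(281 + sqrt(2307 - 1/52)) = sqrt(281 + sqrt(119963/52)) = sqrt(281 + sqrt(1559519)/26)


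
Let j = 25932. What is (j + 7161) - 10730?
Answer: 22363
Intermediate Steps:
(j + 7161) - 10730 = (25932 + 7161) - 10730 = 33093 - 10730 = 22363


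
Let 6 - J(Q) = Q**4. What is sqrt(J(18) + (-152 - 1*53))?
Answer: 5*I*sqrt(4207) ≈ 324.31*I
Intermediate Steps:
J(Q) = 6 - Q**4
sqrt(J(18) + (-152 - 1*53)) = sqrt((6 - 1*18**4) + (-152 - 1*53)) = sqrt((6 - 1*104976) + (-152 - 53)) = sqrt((6 - 104976) - 205) = sqrt(-104970 - 205) = sqrt(-105175) = 5*I*sqrt(4207)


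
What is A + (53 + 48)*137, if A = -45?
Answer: 13792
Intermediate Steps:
A + (53 + 48)*137 = -45 + (53 + 48)*137 = -45 + 101*137 = -45 + 13837 = 13792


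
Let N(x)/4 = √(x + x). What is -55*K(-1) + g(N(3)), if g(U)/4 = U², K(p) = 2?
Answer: 274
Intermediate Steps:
N(x) = 4*√2*√x (N(x) = 4*√(x + x) = 4*√(2*x) = 4*(√2*√x) = 4*√2*√x)
g(U) = 4*U²
-55*K(-1) + g(N(3)) = -55*2 + 4*(4*√2*√3)² = -110 + 4*(4*√6)² = -110 + 4*96 = -110 + 384 = 274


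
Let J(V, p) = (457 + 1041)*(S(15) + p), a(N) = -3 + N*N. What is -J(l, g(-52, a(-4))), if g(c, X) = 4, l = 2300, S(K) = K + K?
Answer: -50932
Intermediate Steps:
S(K) = 2*K
a(N) = -3 + N**2
J(V, p) = 44940 + 1498*p (J(V, p) = (457 + 1041)*(2*15 + p) = 1498*(30 + p) = 44940 + 1498*p)
-J(l, g(-52, a(-4))) = -(44940 + 1498*4) = -(44940 + 5992) = -1*50932 = -50932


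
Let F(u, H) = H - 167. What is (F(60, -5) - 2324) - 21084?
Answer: -23580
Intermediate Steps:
F(u, H) = -167 + H
(F(60, -5) - 2324) - 21084 = ((-167 - 5) - 2324) - 21084 = (-172 - 2324) - 21084 = -2496 - 21084 = -23580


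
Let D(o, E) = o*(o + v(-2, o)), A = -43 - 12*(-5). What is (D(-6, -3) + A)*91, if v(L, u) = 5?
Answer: 2093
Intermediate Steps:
A = 17 (A = -43 + 60 = 17)
D(o, E) = o*(5 + o) (D(o, E) = o*(o + 5) = o*(5 + o))
(D(-6, -3) + A)*91 = (-6*(5 - 6) + 17)*91 = (-6*(-1) + 17)*91 = (6 + 17)*91 = 23*91 = 2093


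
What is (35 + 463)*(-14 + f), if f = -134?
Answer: -73704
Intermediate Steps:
(35 + 463)*(-14 + f) = (35 + 463)*(-14 - 134) = 498*(-148) = -73704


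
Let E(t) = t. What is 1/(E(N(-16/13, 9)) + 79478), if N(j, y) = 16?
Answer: 1/79494 ≈ 1.2580e-5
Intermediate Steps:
1/(E(N(-16/13, 9)) + 79478) = 1/(16 + 79478) = 1/79494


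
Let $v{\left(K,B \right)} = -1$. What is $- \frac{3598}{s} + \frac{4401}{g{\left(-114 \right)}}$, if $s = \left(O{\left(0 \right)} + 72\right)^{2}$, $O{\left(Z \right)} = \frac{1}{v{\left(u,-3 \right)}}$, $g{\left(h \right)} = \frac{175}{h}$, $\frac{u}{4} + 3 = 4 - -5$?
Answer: $- \frac{2529769924}{882175} \approx -2867.7$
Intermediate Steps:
$u = 24$ ($u = -12 + 4 \left(4 - -5\right) = -12 + 4 \left(4 + 5\right) = -12 + 4 \cdot 9 = -12 + 36 = 24$)
$O{\left(Z \right)} = -1$ ($O{\left(Z \right)} = \frac{1}{-1} = -1$)
$s = 5041$ ($s = \left(-1 + 72\right)^{2} = 71^{2} = 5041$)
$- \frac{3598}{s} + \frac{4401}{g{\left(-114 \right)}} = - \frac{3598}{5041} + \frac{4401}{175 \frac{1}{-114}} = \left(-3598\right) \frac{1}{5041} + \frac{4401}{175 \left(- \frac{1}{114}\right)} = - \frac{3598}{5041} + \frac{4401}{- \frac{175}{114}} = - \frac{3598}{5041} + 4401 \left(- \frac{114}{175}\right) = - \frac{3598}{5041} - \frac{501714}{175} = - \frac{2529769924}{882175}$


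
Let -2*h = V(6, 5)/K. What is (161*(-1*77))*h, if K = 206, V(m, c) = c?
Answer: 61985/412 ≈ 150.45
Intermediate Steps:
h = -5/412 (h = -5/(2*206) = -1/2*5/206 = -5/412 ≈ -0.012136)
(161*(-1*77))*h = (161*(-1*77))*(-5/412) = (161*(-77))*(-5/412) = -12397*(-5/412) = 61985/412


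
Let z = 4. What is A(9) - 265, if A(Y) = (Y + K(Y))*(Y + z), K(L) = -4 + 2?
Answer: -174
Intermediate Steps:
K(L) = -2
A(Y) = (-2 + Y)*(4 + Y) (A(Y) = (Y - 2)*(Y + 4) = (-2 + Y)*(4 + Y))
A(9) - 265 = (-8 + 9² + 2*9) - 265 = (-8 + 81 + 18) - 265 = 91 - 265 = -174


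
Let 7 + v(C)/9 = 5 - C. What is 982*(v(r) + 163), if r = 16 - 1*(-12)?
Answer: -105074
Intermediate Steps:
r = 28 (r = 16 + 12 = 28)
v(C) = -18 - 9*C (v(C) = -63 + 9*(5 - C) = -63 + (45 - 9*C) = -18 - 9*C)
982*(v(r) + 163) = 982*((-18 - 9*28) + 163) = 982*((-18 - 252) + 163) = 982*(-270 + 163) = 982*(-107) = -105074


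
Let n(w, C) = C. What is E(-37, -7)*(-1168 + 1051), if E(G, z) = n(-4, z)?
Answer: 819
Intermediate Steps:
E(G, z) = z
E(-37, -7)*(-1168 + 1051) = -7*(-1168 + 1051) = -7*(-117) = 819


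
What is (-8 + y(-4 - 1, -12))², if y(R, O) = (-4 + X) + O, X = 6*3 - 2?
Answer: 64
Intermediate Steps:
X = 16 (X = 18 - 2 = 16)
y(R, O) = 12 + O (y(R, O) = (-4 + 16) + O = 12 + O)
(-8 + y(-4 - 1, -12))² = (-8 + (12 - 12))² = (-8 + 0)² = (-8)² = 64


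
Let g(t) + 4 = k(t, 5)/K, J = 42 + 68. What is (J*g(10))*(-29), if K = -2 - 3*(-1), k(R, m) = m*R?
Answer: -146740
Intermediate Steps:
J = 110
k(R, m) = R*m
K = 1 (K = -2 + 3 = 1)
g(t) = -4 + 5*t (g(t) = -4 + (t*5)/1 = -4 + (5*t)*1 = -4 + 5*t)
(J*g(10))*(-29) = (110*(-4 + 5*10))*(-29) = (110*(-4 + 50))*(-29) = (110*46)*(-29) = 5060*(-29) = -146740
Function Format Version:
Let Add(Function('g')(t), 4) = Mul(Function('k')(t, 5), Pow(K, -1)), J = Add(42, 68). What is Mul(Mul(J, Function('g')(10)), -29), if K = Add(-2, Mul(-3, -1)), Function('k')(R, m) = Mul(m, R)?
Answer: -146740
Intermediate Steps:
J = 110
Function('k')(R, m) = Mul(R, m)
K = 1 (K = Add(-2, 3) = 1)
Function('g')(t) = Add(-4, Mul(5, t)) (Function('g')(t) = Add(-4, Mul(Mul(t, 5), Pow(1, -1))) = Add(-4, Mul(Mul(5, t), 1)) = Add(-4, Mul(5, t)))
Mul(Mul(J, Function('g')(10)), -29) = Mul(Mul(110, Add(-4, Mul(5, 10))), -29) = Mul(Mul(110, Add(-4, 50)), -29) = Mul(Mul(110, 46), -29) = Mul(5060, -29) = -146740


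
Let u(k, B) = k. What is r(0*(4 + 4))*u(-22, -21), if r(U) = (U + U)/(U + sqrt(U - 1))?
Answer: 0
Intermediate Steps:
r(U) = 2*U/(U + sqrt(-1 + U)) (r(U) = (2*U)/(U + sqrt(-1 + U)) = 2*U/(U + sqrt(-1 + U)))
r(0*(4 + 4))*u(-22, -21) = (2*(0*(4 + 4))/(0*(4 + 4) + sqrt(-1 + 0*(4 + 4))))*(-22) = (2*(0*8)/(0*8 + sqrt(-1 + 0*8)))*(-22) = (2*0/(0 + sqrt(-1 + 0)))*(-22) = (2*0/(0 + sqrt(-1)))*(-22) = (2*0/(0 + I))*(-22) = (2*0/I)*(-22) = (2*0*(-I))*(-22) = 0*(-22) = 0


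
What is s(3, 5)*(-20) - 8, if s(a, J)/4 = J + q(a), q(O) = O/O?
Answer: -488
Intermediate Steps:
q(O) = 1
s(a, J) = 4 + 4*J (s(a, J) = 4*(J + 1) = 4*(1 + J) = 4 + 4*J)
s(3, 5)*(-20) - 8 = (4 + 4*5)*(-20) - 8 = (4 + 20)*(-20) - 8 = 24*(-20) - 8 = -480 - 8 = -488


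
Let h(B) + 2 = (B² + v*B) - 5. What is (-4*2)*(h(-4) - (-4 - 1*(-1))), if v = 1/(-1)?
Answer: -128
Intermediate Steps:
v = -1
h(B) = -7 + B² - B (h(B) = -2 + ((B² - B) - 5) = -2 + (-5 + B² - B) = -7 + B² - B)
(-4*2)*(h(-4) - (-4 - 1*(-1))) = (-4*2)*((-7 + (-4)² - 1*(-4)) - (-4 - 1*(-1))) = -8*((-7 + 16 + 4) - (-4 + 1)) = -8*(13 - 1*(-3)) = -8*(13 + 3) = -8*16 = -128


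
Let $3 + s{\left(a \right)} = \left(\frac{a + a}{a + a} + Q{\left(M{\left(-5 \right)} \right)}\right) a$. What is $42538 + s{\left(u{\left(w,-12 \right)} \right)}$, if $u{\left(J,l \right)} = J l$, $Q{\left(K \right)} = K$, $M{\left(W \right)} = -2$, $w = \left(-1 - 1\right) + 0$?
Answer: $42511$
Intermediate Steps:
$w = -2$ ($w = -2 + 0 = -2$)
$s{\left(a \right)} = -3 - a$ ($s{\left(a \right)} = -3 + \left(\frac{a + a}{a + a} - 2\right) a = -3 + \left(\frac{2 a}{2 a} - 2\right) a = -3 + \left(2 a \frac{1}{2 a} - 2\right) a = -3 + \left(1 - 2\right) a = -3 - a$)
$42538 + s{\left(u{\left(w,-12 \right)} \right)} = 42538 - \left(3 - -24\right) = 42538 - 27 = 42511$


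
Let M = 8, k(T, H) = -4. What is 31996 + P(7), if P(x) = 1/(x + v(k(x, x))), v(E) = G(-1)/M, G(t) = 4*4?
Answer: 287965/9 ≈ 31996.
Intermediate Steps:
G(t) = 16
v(E) = 2 (v(E) = 16/8 = 16*(1/8) = 2)
P(x) = 1/(2 + x) (P(x) = 1/(x + 2) = 1/(2 + x))
31996 + P(7) = 31996 + 1/(2 + 7) = 31996 + 1/9 = 287965/9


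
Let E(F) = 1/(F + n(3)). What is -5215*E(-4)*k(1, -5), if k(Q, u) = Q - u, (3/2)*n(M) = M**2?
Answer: -15645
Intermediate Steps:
n(M) = 2*M**2/3
E(F) = 1/(6 + F) (E(F) = 1/(F + (2/3)*3**2) = 1/(F + (2/3)*9) = 1/(F + 6) = 1/(6 + F))
-5215*E(-4)*k(1, -5) = -5215*(1 - 1*(-5))/(6 - 4) = -5215*(1 + 5)/2 = -5215*6/2 = -5215*3 = -15645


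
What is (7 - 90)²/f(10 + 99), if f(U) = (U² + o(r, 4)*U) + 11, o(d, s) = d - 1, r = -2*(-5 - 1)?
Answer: 6889/13091 ≈ 0.52624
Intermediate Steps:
r = 12 (r = -2*(-6) = 12)
o(d, s) = -1 + d
f(U) = 11 + U² + 11*U (f(U) = (U² + (-1 + 12)*U) + 11 = (U² + 11*U) + 11 = 11 + U² + 11*U)
(7 - 90)²/f(10 + 99) = (7 - 90)²/(11 + (10 + 99)² + 11*(10 + 99)) = (-83)²/(11 + 109² + 11*109) = 6889/(11 + 11881 + 1199) = 6889/13091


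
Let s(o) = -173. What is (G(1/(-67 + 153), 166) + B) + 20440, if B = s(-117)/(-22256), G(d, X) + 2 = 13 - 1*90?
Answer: 453154589/22256 ≈ 20361.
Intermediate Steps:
G(d, X) = -79 (G(d, X) = -2 + (13 - 1*90) = -2 + (13 - 90) = -2 - 77 = -79)
B = 173/22256 (B = -173/(-22256) = -173*(-1/22256) = 173/22256 ≈ 0.0077732)
(G(1/(-67 + 153), 166) + B) + 20440 = (-79 + 173/22256) + 20440 = -1758051/22256 + 20440 = 453154589/22256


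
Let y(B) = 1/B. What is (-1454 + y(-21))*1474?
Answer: -45008590/21 ≈ -2.1433e+6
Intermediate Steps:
(-1454 + y(-21))*1474 = (-1454 + 1/(-21))*1474 = (-1454 - 1/21)*1474 = -30535/21*1474 = -45008590/21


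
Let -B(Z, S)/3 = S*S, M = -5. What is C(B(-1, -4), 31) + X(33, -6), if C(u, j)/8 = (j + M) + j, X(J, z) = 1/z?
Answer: 2735/6 ≈ 455.83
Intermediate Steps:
B(Z, S) = -3*S**2 (B(Z, S) = -3*S*S = -3*S**2)
C(u, j) = -40 + 16*j (C(u, j) = 8*((j - 5) + j) = 8*((-5 + j) + j) = 8*(-5 + 2*j) = -40 + 16*j)
C(B(-1, -4), 31) + X(33, -6) = (-40 + 16*31) + 1/(-6) = (-40 + 496) - 1/6 = 456 - 1/6 = 2735/6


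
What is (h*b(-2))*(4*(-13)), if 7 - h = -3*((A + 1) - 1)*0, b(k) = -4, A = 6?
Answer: 1456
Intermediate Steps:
h = 7 (h = 7 - (-3*((6 + 1) - 1))*0 = 7 - (-3*(7 - 1))*0 = 7 - (-3*6)*0 = 7 - (-18)*0 = 7 - 1*0 = 7 + 0 = 7)
(h*b(-2))*(4*(-13)) = (7*(-4))*(4*(-13)) = -28*(-52) = 1456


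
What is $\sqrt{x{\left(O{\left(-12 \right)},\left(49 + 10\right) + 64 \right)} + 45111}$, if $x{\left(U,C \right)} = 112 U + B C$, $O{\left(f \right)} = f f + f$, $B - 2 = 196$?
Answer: $3 \sqrt{9361} \approx 290.26$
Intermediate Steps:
$B = 198$ ($B = 2 + 196 = 198$)
$O{\left(f \right)} = f + f^{2}$ ($O{\left(f \right)} = f^{2} + f = f + f^{2}$)
$x{\left(U,C \right)} = 112 U + 198 C$
$\sqrt{x{\left(O{\left(-12 \right)},\left(49 + 10\right) + 64 \right)} + 45111} = \sqrt{\left(112 \left(- 12 \left(1 - 12\right)\right) + 198 \left(\left(49 + 10\right) + 64\right)\right) + 45111} = \sqrt{\left(112 \left(\left(-12\right) \left(-11\right)\right) + 198 \left(59 + 64\right)\right) + 45111} = \sqrt{\left(112 \cdot 132 + 198 \cdot 123\right) + 45111} = \sqrt{\left(14784 + 24354\right) + 45111} = \sqrt{39138 + 45111} = \sqrt{84249} = 3 \sqrt{9361}$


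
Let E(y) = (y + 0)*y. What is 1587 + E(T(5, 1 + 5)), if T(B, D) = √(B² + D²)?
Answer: 1648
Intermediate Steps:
E(y) = y² (E(y) = y*y = y²)
1587 + E(T(5, 1 + 5)) = 1587 + (√(5² + (1 + 5)²))² = 1587 + (√(25 + 6²))² = 1587 + (√(25 + 36))² = 1587 + (√61)² = 1587 + 61 = 1648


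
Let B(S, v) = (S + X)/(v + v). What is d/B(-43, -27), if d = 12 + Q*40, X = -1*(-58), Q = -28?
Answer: 19944/5 ≈ 3988.8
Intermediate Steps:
X = 58
B(S, v) = (58 + S)/(2*v) (B(S, v) = (S + 58)/(v + v) = (58 + S)/((2*v)) = (58 + S)*(1/(2*v)) = (58 + S)/(2*v))
d = -1108 (d = 12 - 28*40 = 12 - 1120 = -1108)
d/B(-43, -27) = -1108*(-54/(58 - 43)) = -1108/((½)*(-1/27)*15) = -1108/(-5/18) = -1108*(-18/5) = 19944/5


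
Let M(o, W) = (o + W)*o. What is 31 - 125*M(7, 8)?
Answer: -13094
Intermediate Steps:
M(o, W) = o*(W + o) (M(o, W) = (W + o)*o = o*(W + o))
31 - 125*M(7, 8) = 31 - 875*(8 + 7) = 31 - 875*15 = 31 - 125*105 = 31 - 13125 = -13094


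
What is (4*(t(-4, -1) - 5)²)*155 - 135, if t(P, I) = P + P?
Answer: 104645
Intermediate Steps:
t(P, I) = 2*P
(4*(t(-4, -1) - 5)²)*155 - 135 = (4*(2*(-4) - 5)²)*155 - 135 = (4*(-8 - 5)²)*155 - 135 = (4*(-13)²)*155 - 135 = (4*169)*155 - 135 = 676*155 - 135 = 104780 - 135 = 104645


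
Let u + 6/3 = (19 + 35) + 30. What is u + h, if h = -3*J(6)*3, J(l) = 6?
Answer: 28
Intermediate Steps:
u = 82 (u = -2 + ((19 + 35) + 30) = -2 + (54 + 30) = -2 + 84 = 82)
h = -54 (h = -3*6*3 = -18*3 = -54)
u + h = 82 - 54 = 28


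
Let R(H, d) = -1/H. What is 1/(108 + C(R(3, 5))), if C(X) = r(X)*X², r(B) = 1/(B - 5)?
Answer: 48/5183 ≈ 0.0092610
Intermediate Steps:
r(B) = 1/(-5 + B)
C(X) = X²/(-5 + X)
1/(108 + C(R(3, 5))) = 1/(108 + (-1/3)²/(-5 - 1/3)) = 1/(108 + (-1*⅓)²/(-5 - 1*⅓)) = 1/(108 + (-⅓)²/(-5 - ⅓)) = 1/(108 + 1/(9*(-16/3))) = 1/(108 + (⅑)*(-3/16)) = 1/(108 - 1/48) = 1/(5183/48) = 48/5183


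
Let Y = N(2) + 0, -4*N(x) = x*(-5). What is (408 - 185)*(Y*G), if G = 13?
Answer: 14495/2 ≈ 7247.5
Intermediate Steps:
N(x) = 5*x/4 (N(x) = -x*(-5)/4 = -(-5)*x/4 = 5*x/4)
Y = 5/2 (Y = (5/4)*2 + 0 = 5/2 + 0 = 5/2 ≈ 2.5000)
(408 - 185)*(Y*G) = (408 - 185)*((5/2)*13) = 223*(65/2) = 14495/2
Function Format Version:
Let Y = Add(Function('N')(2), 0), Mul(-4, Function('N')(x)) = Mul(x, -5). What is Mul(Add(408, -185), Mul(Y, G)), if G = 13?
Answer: Rational(14495, 2) ≈ 7247.5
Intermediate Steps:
Function('N')(x) = Mul(Rational(5, 4), x) (Function('N')(x) = Mul(Rational(-1, 4), Mul(x, -5)) = Mul(Rational(-1, 4), Mul(-5, x)) = Mul(Rational(5, 4), x))
Y = Rational(5, 2) (Y = Add(Mul(Rational(5, 4), 2), 0) = Add(Rational(5, 2), 0) = Rational(5, 2) ≈ 2.5000)
Mul(Add(408, -185), Mul(Y, G)) = Mul(Add(408, -185), Mul(Rational(5, 2), 13)) = Mul(223, Rational(65, 2)) = Rational(14495, 2)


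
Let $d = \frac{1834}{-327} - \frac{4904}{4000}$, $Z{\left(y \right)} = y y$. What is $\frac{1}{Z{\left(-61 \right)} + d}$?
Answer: $\frac{163500}{607266049} \approx 0.00026924$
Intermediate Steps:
$Z{\left(y \right)} = y^{2}$
$d = - \frac{1117451}{163500}$ ($d = 1834 \left(- \frac{1}{327}\right) - \frac{613}{500} = - \frac{1834}{327} - \frac{613}{500} = - \frac{1117451}{163500} \approx -6.8346$)
$\frac{1}{Z{\left(-61 \right)} + d} = \frac{1}{\left(-61\right)^{2} - \frac{1117451}{163500}} = \frac{1}{3721 - \frac{1117451}{163500}} = \frac{1}{\frac{607266049}{163500}} = \frac{163500}{607266049}$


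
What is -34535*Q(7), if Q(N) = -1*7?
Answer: 241745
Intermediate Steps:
Q(N) = -7
-34535*Q(7) = -34535*(-7) = 241745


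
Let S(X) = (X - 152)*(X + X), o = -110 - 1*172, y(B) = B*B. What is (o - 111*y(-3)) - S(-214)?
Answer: -157929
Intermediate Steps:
y(B) = B²
o = -282 (o = -110 - 172 = -282)
S(X) = 2*X*(-152 + X) (S(X) = (-152 + X)*(2*X) = 2*X*(-152 + X))
(o - 111*y(-3)) - S(-214) = (-282 - 111*(-3)²) - 2*(-214)*(-152 - 214) = (-282 - 111*9) - 2*(-214)*(-366) = (-282 - 999) - 1*156648 = -1281 - 156648 = -157929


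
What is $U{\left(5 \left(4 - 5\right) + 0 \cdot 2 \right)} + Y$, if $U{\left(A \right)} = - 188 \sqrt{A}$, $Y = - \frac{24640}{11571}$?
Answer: $- \frac{3520}{1653} - 188 i \sqrt{5} \approx -2.1295 - 420.38 i$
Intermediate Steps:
$Y = - \frac{3520}{1653}$ ($Y = \left(-24640\right) \frac{1}{11571} = - \frac{3520}{1653} \approx -2.1295$)
$U{\left(5 \left(4 - 5\right) + 0 \cdot 2 \right)} + Y = - 188 \sqrt{5 \left(4 - 5\right) + 0 \cdot 2} - \frac{3520}{1653} = - 188 \sqrt{5 \left(-1\right) + 0} - \frac{3520}{1653} = - 188 \sqrt{-5 + 0} - \frac{3520}{1653} = - 188 \sqrt{-5} - \frac{3520}{1653} = - 188 i \sqrt{5} - \frac{3520}{1653} = - \frac{3520}{1653} - 188 i \sqrt{5}$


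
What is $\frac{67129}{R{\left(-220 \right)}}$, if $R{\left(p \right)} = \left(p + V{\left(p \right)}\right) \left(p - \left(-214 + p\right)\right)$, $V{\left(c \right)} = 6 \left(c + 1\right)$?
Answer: $- \frac{67129}{328276} \approx -0.20449$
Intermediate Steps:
$V{\left(c \right)} = 6 + 6 c$ ($V{\left(c \right)} = 6 \left(1 + c\right) = 6 + 6 c$)
$R{\left(p \right)} = 1284 + 1498 p$ ($R{\left(p \right)} = \left(p + \left(6 + 6 p\right)\right) \left(p - \left(-214 + p\right)\right) = \left(6 + 7 p\right) 214 = 1284 + 1498 p$)
$\frac{67129}{R{\left(-220 \right)}} = \frac{67129}{1284 + 1498 \left(-220\right)} = \frac{67129}{1284 - 329560} = \frac{67129}{-328276} = 67129 \left(- \frac{1}{328276}\right) = - \frac{67129}{328276}$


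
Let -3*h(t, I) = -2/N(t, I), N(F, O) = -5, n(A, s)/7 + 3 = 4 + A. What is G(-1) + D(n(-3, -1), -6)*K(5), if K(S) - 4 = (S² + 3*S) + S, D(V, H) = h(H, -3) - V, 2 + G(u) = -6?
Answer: 10072/15 ≈ 671.47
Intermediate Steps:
n(A, s) = 7 + 7*A (n(A, s) = -21 + 7*(4 + A) = -21 + (28 + 7*A) = 7 + 7*A)
G(u) = -8 (G(u) = -2 - 6 = -8)
h(t, I) = -2/15 (h(t, I) = -(-2)/(3*(-5)) = -(-2)*(-1)/(3*5) = -⅓*⅖ = -2/15)
D(V, H) = -2/15 - V
K(S) = 4 + S² + 4*S (K(S) = 4 + ((S² + 3*S) + S) = 4 + (S² + 4*S) = 4 + S² + 4*S)
G(-1) + D(n(-3, -1), -6)*K(5) = -8 + (-2/15 - (7 + 7*(-3)))*(4 + 5² + 4*5) = -8 + (-2/15 - (7 - 21))*(4 + 25 + 20) = -8 + (-2/15 - 1*(-14))*49 = -8 + (-2/15 + 14)*49 = -8 + (208/15)*49 = -8 + 10192/15 = 10072/15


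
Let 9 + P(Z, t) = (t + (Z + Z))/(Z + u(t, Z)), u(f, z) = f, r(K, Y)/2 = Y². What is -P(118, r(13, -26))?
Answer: 5821/735 ≈ 7.9197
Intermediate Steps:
r(K, Y) = 2*Y²
P(Z, t) = -9 + (t + 2*Z)/(Z + t) (P(Z, t) = -9 + (t + (Z + Z))/(Z + t) = -9 + (t + 2*Z)/(Z + t))
-P(118, r(13, -26)) = -(-16*(-26)² - 7*118)/(118 + 2*(-26)²) = -(-16*676 - 826)/(118 + 2*676) = -(-8*1352 - 826)/(118 + 1352) = -(-10816 - 826)/1470 = -(-11642)/1470 = -1*(-5821/735) = 5821/735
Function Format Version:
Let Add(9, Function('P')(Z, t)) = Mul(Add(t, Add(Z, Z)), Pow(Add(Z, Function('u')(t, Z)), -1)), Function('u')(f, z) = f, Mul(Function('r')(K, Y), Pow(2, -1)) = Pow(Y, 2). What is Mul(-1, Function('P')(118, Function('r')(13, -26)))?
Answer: Rational(5821, 735) ≈ 7.9197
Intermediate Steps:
Function('r')(K, Y) = Mul(2, Pow(Y, 2))
Function('P')(Z, t) = Add(-9, Mul(Pow(Add(Z, t), -1), Add(t, Mul(2, Z)))) (Function('P')(Z, t) = Add(-9, Mul(Add(t, Add(Z, Z)), Pow(Add(Z, t), -1))) = Add(-9, Mul(Add(t, Mul(2, Z)), Pow(Add(Z, t), -1))) = Add(-9, Mul(Pow(Add(Z, t), -1), Add(t, Mul(2, Z)))))
Mul(-1, Function('P')(118, Function('r')(13, -26))) = Mul(-1, Mul(Pow(Add(118, Mul(2, Pow(-26, 2))), -1), Add(Mul(-8, Mul(2, Pow(-26, 2))), Mul(-7, 118)))) = Mul(-1, Mul(Pow(Add(118, Mul(2, 676)), -1), Add(Mul(-8, Mul(2, 676)), -826))) = Mul(-1, Mul(Pow(Add(118, 1352), -1), Add(Mul(-8, 1352), -826))) = Mul(-1, Mul(Pow(1470, -1), Add(-10816, -826))) = Mul(-1, Mul(Rational(1, 1470), -11642)) = Mul(-1, Rational(-5821, 735)) = Rational(5821, 735)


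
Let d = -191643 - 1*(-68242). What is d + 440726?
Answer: 317325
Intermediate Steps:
d = -123401 (d = -191643 + 68242 = -123401)
d + 440726 = -123401 + 440726 = 317325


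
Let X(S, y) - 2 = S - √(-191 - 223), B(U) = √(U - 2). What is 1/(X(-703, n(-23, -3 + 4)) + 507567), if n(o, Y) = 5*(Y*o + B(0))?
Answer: 253433/128456571185 + 3*I*√46/256913142370 ≈ 1.9729e-6 + 7.9198e-11*I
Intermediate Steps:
B(U) = √(-2 + U)
n(o, Y) = 5*I*√2 + 5*Y*o (n(o, Y) = 5*(Y*o + √(-2 + 0)) = 5*(Y*o + √(-2)) = 5*(Y*o + I*√2) = 5*(I*√2 + Y*o) = 5*I*√2 + 5*Y*o)
X(S, y) = 2 + S - 3*I*√46 (X(S, y) = 2 + (S - √(-191 - 223)) = 2 + (S - √(-414)) = 2 + (S - 3*I*√46) = 2 + S - 3*I*√46)
1/(X(-703, n(-23, -3 + 4)) + 507567) = 1/((2 - 703 - 3*I*√46) + 507567) = 1/((-701 - 3*I*√46) + 507567) = 1/(506866 - 3*I*√46)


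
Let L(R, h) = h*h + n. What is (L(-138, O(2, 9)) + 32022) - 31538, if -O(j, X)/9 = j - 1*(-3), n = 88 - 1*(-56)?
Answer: 2653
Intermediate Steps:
n = 144 (n = 88 + 56 = 144)
O(j, X) = -27 - 9*j (O(j, X) = -9*(j - 1*(-3)) = -9*(j + 3) = -9*(3 + j) = -27 - 9*j)
L(R, h) = 144 + h**2 (L(R, h) = h*h + 144 = h**2 + 144 = 144 + h**2)
(L(-138, O(2, 9)) + 32022) - 31538 = ((144 + (-27 - 9*2)**2) + 32022) - 31538 = ((144 + (-27 - 18)**2) + 32022) - 31538 = ((144 + (-45)**2) + 32022) - 31538 = ((144 + 2025) + 32022) - 31538 = (2169 + 32022) - 31538 = 34191 - 31538 = 2653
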